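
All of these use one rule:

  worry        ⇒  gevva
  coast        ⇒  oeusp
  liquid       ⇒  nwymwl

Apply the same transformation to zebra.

This is an affine cipher: with a=0,…,z=25, each position x becomes (23x+20) mod 26.
On zebra: z(25)→23·25+20≡23=x; e(4)→23·4+20≡8=i; b(1)→23·1+20≡17=r; r(17)→23·17+20≡21=v; a(0)→23·0+20≡20=u (all mod 26).

xirvu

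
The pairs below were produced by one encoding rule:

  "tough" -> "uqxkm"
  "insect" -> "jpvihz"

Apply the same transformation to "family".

gcpmqe

In tough: t→u is +1, o→q is +2, u→x is +3, g→k is +4 — the shift increases by 1 each position. Each letter shifts forward by (position + 1), i.e. 1, 2, 3, … — the shift grows by one for each successive letter.
For family: f+1=g, a+2=c, m+3=p, i+4=m, l+5=q, y+6=e.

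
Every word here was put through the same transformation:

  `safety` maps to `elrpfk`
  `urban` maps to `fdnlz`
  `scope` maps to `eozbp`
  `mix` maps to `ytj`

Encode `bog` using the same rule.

The shift depends on letter class: consonant s→e is +12, but vowel a→l is +11. The rule splits by letter class: vowels +11, consonants +12.
Applying it to bog: b(cons)+12=n, o(vowel)+11=z, g(cons)+12=s.

nzs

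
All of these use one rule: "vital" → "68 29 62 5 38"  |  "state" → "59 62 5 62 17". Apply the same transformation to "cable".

11 5 8 38 17

v(#22)→68 and i(#9)→29: differences scale by 3, so n = 3·pos + 2. With a=1..z=26, the number is 3·pos + 2.
On cable: c=3→11, a=1→5, b=2→8, l=12→38, e=5→17.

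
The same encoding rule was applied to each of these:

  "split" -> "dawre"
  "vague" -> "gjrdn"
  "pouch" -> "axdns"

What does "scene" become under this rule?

The shift depends on letter class: consonant s→d is +11, but vowel i→r is +9. Two shifts are in play — +9 for a/e/i/o/u, +11 for every other letter.
On scene: s(cons)+11=d, c(cons)+11=n, e(vowel)+9=n, n(cons)+11=y, e(vowel)+9=n.

dnnyn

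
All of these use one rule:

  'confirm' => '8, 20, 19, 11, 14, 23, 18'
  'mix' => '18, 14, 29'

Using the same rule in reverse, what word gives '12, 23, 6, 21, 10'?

c is letter #3 and maps to 8: an offset of 5. The number is (letter's place in the alphabet, a=1) + 5.
Undoing it on 12, 23, 6, 21, 10: 12→(12−5)÷1=7=g, 23→(23−5)÷1=18=r, 6→(6−5)÷1=1=a, 21→(21−5)÷1=16=p, 10→(10−5)÷1=5=e.

grape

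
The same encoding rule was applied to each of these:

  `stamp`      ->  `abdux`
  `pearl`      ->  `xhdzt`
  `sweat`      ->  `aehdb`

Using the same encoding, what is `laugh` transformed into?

tdxop

Two shifts are in play — +3 for a/e/i/o/u, +8 for every other letter.
Applying it to laugh: l(cons)+8=t, a(vowel)+3=d, u(vowel)+3=x, g(cons)+8=o, h(cons)+8=p.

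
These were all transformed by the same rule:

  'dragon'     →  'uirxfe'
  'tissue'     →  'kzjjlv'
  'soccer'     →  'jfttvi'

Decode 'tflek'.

count

Compare letters: d→u is +17, r→i is +17, a→r is +17 — a constant shift. This is a Caesar cipher with shift 17.
Reversing it on tflek: t−17=c, f−17=o, l−17=u, e−17=n, k−17=t.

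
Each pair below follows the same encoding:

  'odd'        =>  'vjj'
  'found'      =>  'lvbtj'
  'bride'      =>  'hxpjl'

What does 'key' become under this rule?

The shift depends on letter class: consonant d→j is +6, but vowel o→v is +7. Vowels shift forward by 7 and consonants shift forward by 6.
For key: k(cons)+6=q, e(vowel)+7=l, y(cons)+6=e.

qle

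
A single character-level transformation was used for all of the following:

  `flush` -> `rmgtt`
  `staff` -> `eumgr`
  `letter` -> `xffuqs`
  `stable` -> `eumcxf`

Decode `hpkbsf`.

voyage

The shifts repeat in a cycle of length 2: positions 0,1,… shift by +12, +1, then the pattern repeats.
Decoding hpkbsf: h−12=v, p−1=o, k−12=y, b−1=a, s−12=g, f−1=e.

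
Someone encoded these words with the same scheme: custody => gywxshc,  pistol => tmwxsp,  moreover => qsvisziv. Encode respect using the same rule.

Compare letters: c→g is +4, u→y is +4, s→w is +4 — a constant shift. This is a Caesar cipher with shift 4.
Applying it to respect: r+4=v, e+4=i, s+4=w, p+4=t, e+4=i, c+4=g, t+4=x.

viwtigx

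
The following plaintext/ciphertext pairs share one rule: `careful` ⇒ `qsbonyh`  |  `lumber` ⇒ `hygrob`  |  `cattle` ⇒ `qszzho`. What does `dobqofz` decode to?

c(2)→q(16) and a(0)→s(18) fit y≡25x+18 (mod 26); the inverse of 25 mod 26 is 25. Each letter's alphabet position (a=0..z=25) is mapped through 25·x+18 mod 26 — an affine cipher.
Undoing it on dobqofz: d(3)→25·(3−18)≡15=p; o(14)→25·(14−18)≡4=e; b(1)→25·(1−18)≡17=r; q(16)→25·(16−18)≡2=c; o(14)→25·(14−18)≡4=e; f(5)→25·(5−18)≡13=n; z(25)→25·(25−18)≡19=t (all mod 26).

percent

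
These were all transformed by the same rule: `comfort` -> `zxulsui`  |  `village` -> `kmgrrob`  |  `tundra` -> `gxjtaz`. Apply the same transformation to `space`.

kigvy

The word is reversed, then every letter is shifted forward by 6.
Applying it to space: reverse → ecaps; then shift: e+6=k, c+6=i, a+6=g, p+6=v, s+6=y.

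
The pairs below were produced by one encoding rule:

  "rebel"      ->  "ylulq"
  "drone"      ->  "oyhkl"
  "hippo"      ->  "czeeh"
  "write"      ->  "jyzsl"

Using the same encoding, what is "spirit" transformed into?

This is an affine cipher: with a=0,…,z=25, each position x becomes (23x+23) mod 26.
On spirit: s(18)→23·18+23≡21=v; p(15)→23·15+23≡4=e; i(8)→23·8+23≡25=z; r(17)→23·17+23≡24=y; i(8)→23·8+23≡25=z; t(19)→23·19+23≡18=s (all mod 26).

vezyzs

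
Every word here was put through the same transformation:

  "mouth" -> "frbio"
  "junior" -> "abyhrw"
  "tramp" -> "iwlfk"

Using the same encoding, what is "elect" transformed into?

m(12)→f(5) and o(14)→r(17) fit y≡19x+11 (mod 26); the inverse of 19 mod 26 is 11. This is an affine cipher: with a=0,…,z=25, each position x becomes (19x+11) mod 26.
On elect: e(4)→19·4+11≡9=j; l(11)→19·11+11≡12=m; e(4)→19·4+11≡9=j; c(2)→19·2+11≡23=x; t(19)→19·19+11≡8=i (all mod 26).

jmjxi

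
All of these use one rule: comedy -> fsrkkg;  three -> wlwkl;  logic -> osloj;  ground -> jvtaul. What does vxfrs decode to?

In comedy: c→f is +3, o→s is +4, m→r is +5, e→k is +6 — the shift increases by 1 each position. The shift increases by 1 at each position, starting from +3: 3, 4, 5, ….
Decoding vxfrs: v−3=s, x−4=t, f−5=a, r−6=l, s−7=l.

stall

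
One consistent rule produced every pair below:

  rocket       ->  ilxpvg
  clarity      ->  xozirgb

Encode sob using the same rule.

hly

Each pair mirrors across the alphabet (r↔i, o↔l, c↔x): positions sum to 25. Each letter is replaced by its mirror in the alphabet: a↔z, b↔y, c↔x, and so on (the Atbash cipher).
On sob: s↔h, o↔l, b↔y.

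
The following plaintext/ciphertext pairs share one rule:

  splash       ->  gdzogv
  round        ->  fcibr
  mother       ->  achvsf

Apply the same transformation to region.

fsuwcb

Compare letters: s→g is +14, p→d is +14, l→z is +14 — a constant shift. This is a Caesar cipher with shift 14.
On region: r+14=f, e+14=s, g+14=u, i+14=w, o+14=c, n+14=b.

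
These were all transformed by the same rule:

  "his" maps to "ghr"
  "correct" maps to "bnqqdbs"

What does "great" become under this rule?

Compare letters: h→g is +25, i→h is +25, s→r is +25 — a constant shift. It's a constant shift of +25 (ROT25).
Applying it to great: g+25=f, r+25=q, e+25=d, a+25=z, t+25=s.

fqdzs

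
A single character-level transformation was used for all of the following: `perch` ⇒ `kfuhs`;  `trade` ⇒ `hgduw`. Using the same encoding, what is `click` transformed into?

nflof

The output letters match the input read backwards, each shifted +3: perch reversed is hcrep. Two steps: reverse the string, then apply a Caesar shift of +3.
Applying it to click: reverse → kcilc; then shift: k+3=n, c+3=f, i+3=l, l+3=o, c+3=f.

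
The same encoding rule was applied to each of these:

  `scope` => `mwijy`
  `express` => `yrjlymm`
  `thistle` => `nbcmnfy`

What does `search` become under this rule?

Compare letters: s→m is +20, c→w is +20, o→i is +20 — a constant shift. Every letter moves 20 places later in the alphabet, wrapping around z→a.
Applying it to search: s+20=m, e+20=y, a+20=u, r+20=l, c+20=w, h+20=b.

myulwb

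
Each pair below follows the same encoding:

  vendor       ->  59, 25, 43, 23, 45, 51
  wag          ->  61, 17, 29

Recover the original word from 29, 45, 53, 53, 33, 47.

gossip

With a=1..z=26, the number is 2·pos + 15.
Decoding 29, 45, 53, 53, 33, 47: 29→(29−15)÷2=7=g, 45→(45−15)÷2=15=o, 53→(53−15)÷2=19=s, 53→(53−15)÷2=19=s, 33→(33−15)÷2=9=i, 47→(47−15)÷2=16=p.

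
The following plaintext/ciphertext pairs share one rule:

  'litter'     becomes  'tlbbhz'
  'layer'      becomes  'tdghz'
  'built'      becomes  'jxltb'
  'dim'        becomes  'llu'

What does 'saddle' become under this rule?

adllth

The rule splits by letter class: vowels +3, consonants +8.
Applying it to saddle: s(cons)+8=a, a(vowel)+3=d, d(cons)+8=l, d(cons)+8=l, l(cons)+8=t, e(vowel)+3=h.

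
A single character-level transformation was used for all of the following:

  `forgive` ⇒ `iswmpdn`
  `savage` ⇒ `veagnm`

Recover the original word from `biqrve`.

yellow

In forgive: f→i is +3, o→s is +4, r→w is +5, g→m is +6 — the shift increases by 1 each position. Each letter shifts forward by (position + 3), i.e. 3, 4, 5, … — the shift grows by one for each successive letter.
Undoing it on biqrve: b−3=y, i−4=e, q−5=l, r−6=l, v−7=o, e−8=w.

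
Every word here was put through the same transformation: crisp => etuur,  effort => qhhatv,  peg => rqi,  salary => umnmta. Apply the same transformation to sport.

uratv

The rule splits by letter class: vowels +12, consonants +2.
For sport: s(cons)+2=u, p(cons)+2=r, o(vowel)+12=a, r(cons)+2=t, t(cons)+2=v.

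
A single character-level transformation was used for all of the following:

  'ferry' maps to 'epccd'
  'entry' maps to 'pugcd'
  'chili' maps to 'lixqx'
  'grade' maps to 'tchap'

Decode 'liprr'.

chess

f(5)→e(4) and e(4)→p(15) fit y≡15x+7 (mod 26); the inverse of 15 mod 26 is 7. This is an affine cipher: with a=0,…,z=25, each position x becomes (15x+7) mod 26.
Undoing it on liprr: l(11)→7·(11−7)≡2=c; i(8)→7·(8−7)≡7=h; p(15)→7·(15−7)≡4=e; r(17)→7·(17−7)≡18=s; r(17)→7·(17−7)≡18=s (all mod 26).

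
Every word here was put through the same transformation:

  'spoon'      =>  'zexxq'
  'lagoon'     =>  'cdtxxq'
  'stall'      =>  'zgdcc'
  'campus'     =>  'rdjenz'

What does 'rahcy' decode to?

child

Each letter's alphabet position (a=0..z=25) is mapped through 7·x+3 mod 26 — an affine cipher.
Undoing it on rahcy: r(17)→15·(17−3)≡2=c; a(0)→15·(0−3)≡7=h; h(7)→15·(7−3)≡8=i; c(2)→15·(2−3)≡11=l; y(24)→15·(24−3)≡3=d (all mod 26).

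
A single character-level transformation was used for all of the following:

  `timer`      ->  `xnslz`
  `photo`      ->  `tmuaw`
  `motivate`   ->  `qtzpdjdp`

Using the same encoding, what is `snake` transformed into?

Each letter shifts forward by (position + 4), i.e. 4, 5, 6, … — the shift grows by one for each successive letter.
Applying it to snake: s+4=w, n+5=s, a+6=g, k+7=r, e+8=m.

wsgrm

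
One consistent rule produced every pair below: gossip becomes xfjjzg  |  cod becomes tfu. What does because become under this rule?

Compare letters: g→x is +17, o→f is +17, s→j is +17 — a constant shift. It's a constant shift of +17 (ROT17).
Applying it to because: b+17=s, e+17=v, c+17=t, a+17=r, u+17=l, s+17=j, e+17=v.

svtrljv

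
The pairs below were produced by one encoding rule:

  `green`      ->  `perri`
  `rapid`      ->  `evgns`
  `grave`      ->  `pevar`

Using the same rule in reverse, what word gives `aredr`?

g(6)→p(15) and r(17)→e(4) fit y≡25x+21 (mod 26); the inverse of 25 mod 26 is 25. Each letter's alphabet position (a=0..z=25) is mapped through 25·x+21 mod 26 — an affine cipher.
Reversing it on aredr: a(0)→25·(0−21)≡21=v; r(17)→25·(17−21)≡4=e; e(4)→25·(4−21)≡17=r; d(3)→25·(3−21)≡18=s; r(17)→25·(17−21)≡4=e (all mod 26).

verse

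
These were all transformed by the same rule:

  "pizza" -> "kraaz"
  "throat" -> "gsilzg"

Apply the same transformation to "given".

Each pair mirrors across the alphabet (p↔k, i↔r, z↔a): positions sum to 25. This is the alphabet-reversal cipher (Atbash): a becomes z, b becomes y, etc.
For given: g↔t, i↔r, v↔e, e↔v, n↔m.

trevm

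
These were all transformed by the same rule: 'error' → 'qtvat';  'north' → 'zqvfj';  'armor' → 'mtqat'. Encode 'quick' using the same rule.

cwmom

Shifts by position in error: pos 0: e→q (+12), pos 1: r→t (+2), pos 2: r→v (+4), pos 3: o→a (+12), pos 4: r→t (+2) — repeating every 3. A repeating key of period 3 is used — shifts +12, +2, +4 over and over.
On quick: q+12=c, u+2=w, i+4=m, c+12=o, k+2=m.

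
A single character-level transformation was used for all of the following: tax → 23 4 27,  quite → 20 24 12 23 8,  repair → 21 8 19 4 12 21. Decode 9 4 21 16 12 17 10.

farming

Letters become their 1-based position plus 3 (so a→4, b→5, …).
Decoding 9 4 21 16 12 17 10: 9→(9−3)÷1=6=f, 4→(4−3)÷1=1=a, 21→(21−3)÷1=18=r, 16→(16−3)÷1=13=m, 12→(12−3)÷1=9=i, 17→(17−3)÷1=14=n, 10→(10−3)÷1=7=g.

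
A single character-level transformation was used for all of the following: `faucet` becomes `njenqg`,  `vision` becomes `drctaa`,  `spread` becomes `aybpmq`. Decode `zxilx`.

In faucet: f→n is +8, a→j is +9, u→e is +10, c→n is +11 — the shift increases by 1 each position. Each letter shifts forward by (position + 8), i.e. 8, 9, 10, … — the shift grows by one for each successive letter.
Undoing it on zxilx: z−8=r, x−9=o, i−10=y, l−11=a, x−12=l.

royal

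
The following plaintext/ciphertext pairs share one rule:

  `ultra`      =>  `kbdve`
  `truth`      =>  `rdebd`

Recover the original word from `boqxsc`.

Two steps: reverse the string, then apply a Caesar shift of +10.
Reversing it on boqxsc: shift back: b−10=r, o−10=e, q−10=g, x−10=n, s−10=i, c−10=s → regnis; then reverse → singer.

singer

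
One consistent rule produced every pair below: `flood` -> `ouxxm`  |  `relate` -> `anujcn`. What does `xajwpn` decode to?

orange

Compare letters: f→o is +9, l→u is +9, o→x is +9 — a constant shift. Every letter moves 9 places later in the alphabet, wrapping around z→a.
Reversing it on xajwpn: x−9=o, a−9=r, j−9=a, w−9=n, p−9=g, n−9=e.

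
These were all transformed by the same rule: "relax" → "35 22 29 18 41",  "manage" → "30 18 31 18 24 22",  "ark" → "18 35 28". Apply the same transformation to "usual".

Each letter is replaced by its alphabet position (a=1..z=26) + 17.
Applying it to usual: u=21→38, s=19→36, u=21→38, a=1→18, l=12→29.

38 36 38 18 29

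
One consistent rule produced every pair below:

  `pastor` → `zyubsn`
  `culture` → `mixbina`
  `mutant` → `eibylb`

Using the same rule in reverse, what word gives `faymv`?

beach

p(15)→z(25) and a(0)→y(24) fit y≡7x+24 (mod 26); the inverse of 7 mod 26 is 15. This is an affine cipher: with a=0,…,z=25, each position x becomes (7x+24) mod 26.
Decoding faymv: f(5)→15·(5−24)≡1=b; a(0)→15·(0−24)≡4=e; y(24)→15·(24−24)≡0=a; m(12)→15·(12−24)≡2=c; v(21)→15·(21−24)≡7=h (all mod 26).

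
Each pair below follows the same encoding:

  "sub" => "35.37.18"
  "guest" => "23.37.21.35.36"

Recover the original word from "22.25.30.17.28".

final

s is letter #19 and maps to 35: an offset of 16. The number is (letter's place in the alphabet, a=1) + 16.
Decoding 22.25.30.17.28: 22→(22−16)÷1=6=f, 25→(25−16)÷1=9=i, 30→(30−16)÷1=14=n, 17→(17−16)÷1=1=a, 28→(28−16)÷1=12=l.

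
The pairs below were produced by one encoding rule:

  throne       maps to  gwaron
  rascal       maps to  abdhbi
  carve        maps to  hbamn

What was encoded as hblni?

t(19)→g(6) and h(7)→w(22) fit y≡3x+1 (mod 26); the inverse of 3 mod 26 is 9. Each letter's alphabet position (a=0..z=25) is mapped through 3·x+1 mod 26 — an affine cipher.
Undoing it on hblni: h(7)→9·(7−1)≡2=c; b(1)→9·(1−1)≡0=a; l(11)→9·(11−1)≡12=m; n(13)→9·(13−1)≡4=e; i(8)→9·(8−1)≡11=l (all mod 26).

camel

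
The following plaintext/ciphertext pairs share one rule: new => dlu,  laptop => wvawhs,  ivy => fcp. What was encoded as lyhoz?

share

The output letters match the input read backwards, each shifted +7: new reversed is wen. The word is reversed, then every letter is shifted forward by 7.
Decoding lyhoz: shift back: l−7=e, y−7=r, h−7=a, o−7=h, z−7=s → erahs; then reverse → share.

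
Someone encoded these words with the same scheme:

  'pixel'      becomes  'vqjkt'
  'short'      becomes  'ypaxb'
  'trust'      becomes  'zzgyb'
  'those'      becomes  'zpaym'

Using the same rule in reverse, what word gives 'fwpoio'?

zodiac

It's a Vigenère-style cipher with numeric key [6,8,12]: position i shifts by key[i mod 3].
Undoing it on fwpoio: f−6=z, w−8=o, p−12=d, o−6=i, i−8=a, o−12=c.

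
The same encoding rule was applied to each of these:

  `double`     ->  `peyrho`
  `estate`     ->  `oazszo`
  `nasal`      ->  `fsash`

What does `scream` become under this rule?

aqbosg

d(3)→p(15) and o(14)→e(4) fit y≡25x+18 (mod 26); the inverse of 25 mod 26 is 25. Treating letters as 0–25, the rule is x ↦ 25x + 18 (mod 26).
Applying it to scream: s(18)→25·18+18≡0=a; c(2)→25·2+18≡16=q; r(17)→25·17+18≡1=b; e(4)→25·4+18≡14=o; a(0)→25·0+18≡18=s; m(12)→25·12+18≡6=g (all mod 26).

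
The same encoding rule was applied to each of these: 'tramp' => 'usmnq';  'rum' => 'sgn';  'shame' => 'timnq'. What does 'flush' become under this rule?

gmgti

The shift depends on letter class: consonant t→u is +1, but vowel a→m is +12. Two shifts are in play — +12 for a/e/i/o/u, +1 for every other letter.
Applying it to flush: f(cons)+1=g, l(cons)+1=m, u(vowel)+12=g, s(cons)+1=t, h(cons)+1=i.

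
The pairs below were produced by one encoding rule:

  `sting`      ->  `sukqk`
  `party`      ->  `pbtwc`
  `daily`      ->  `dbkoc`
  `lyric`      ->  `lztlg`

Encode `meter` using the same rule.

In sting: s→s is +0, t→u is +1, i→k is +2, n→q is +3 — the shift increases by 1 each position. Each letter shifts forward by its position index (0, 1, 2, …) — the shift grows by one for each successive letter.
On meter: m+0=m, e+1=f, t+2=v, e+3=h, r+4=v.

mfvhv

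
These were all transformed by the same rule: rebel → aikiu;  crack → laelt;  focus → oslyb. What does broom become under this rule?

kassv

The shift depends on letter class: consonant r→a is +9, but vowel e→i is +4. Two shifts are in play — +4 for a/e/i/o/u, +9 for every other letter.
For broom: b(cons)+9=k, r(cons)+9=a, o(vowel)+4=s, o(vowel)+4=s, m(cons)+9=v.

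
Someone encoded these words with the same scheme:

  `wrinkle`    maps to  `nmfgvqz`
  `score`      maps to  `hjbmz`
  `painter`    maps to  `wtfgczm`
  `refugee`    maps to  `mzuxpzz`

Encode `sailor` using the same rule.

Each letter's alphabet position (a=0..z=25) is mapped through 21·x+19 mod 26 — an affine cipher.
For sailor: s(18)→21·18+19≡7=h; a(0)→21·0+19≡19=t; i(8)→21·8+19≡5=f; l(11)→21·11+19≡16=q; o(14)→21·14+19≡1=b; r(17)→21·17+19≡12=m (all mod 26).

htfqbm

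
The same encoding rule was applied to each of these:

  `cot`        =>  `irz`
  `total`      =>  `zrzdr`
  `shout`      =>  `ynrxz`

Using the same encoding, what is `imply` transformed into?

The shift depends on letter class: consonant c→i is +6, but vowel o→r is +3. Vowels shift forward by 3 and consonants shift forward by 6.
On imply: i(vowel)+3=l, m(cons)+6=s, p(cons)+6=v, l(cons)+6=r, y(cons)+6=e.

lsvre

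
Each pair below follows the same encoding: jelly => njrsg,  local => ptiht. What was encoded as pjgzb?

least

In jelly: j→n is +4, e→j is +5, l→r is +6, l→s is +7 — the shift increases by 1 each position. The shift increases by 1 at each position, starting from +4: 4, 5, 6, ….
Reversing it on pjgzb: p−4=l, j−5=e, g−6=a, z−7=s, b−8=t.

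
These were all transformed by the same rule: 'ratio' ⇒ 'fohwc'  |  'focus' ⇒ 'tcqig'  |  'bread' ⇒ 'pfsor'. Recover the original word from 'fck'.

row

Each letter is shifted forward by 14 in the alphabet (a Caesar shift of +14).
Decoding fck: f−14=r, c−14=o, k−14=w.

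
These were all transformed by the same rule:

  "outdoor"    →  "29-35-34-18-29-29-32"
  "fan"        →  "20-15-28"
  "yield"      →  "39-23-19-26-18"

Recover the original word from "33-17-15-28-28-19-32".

scanner

o is letter #15 and maps to 29: an offset of 14. Letters become their 1-based position plus 14 (so a→15, b→16, …).
Undoing it on 33-17-15-28-28-19-32: 33→(33−14)÷1=19=s, 17→(17−14)÷1=3=c, 15→(15−14)÷1=1=a, 28→(28−14)÷1=14=n, 28→(28−14)÷1=14=n, 19→(19−14)÷1=5=e, 32→(32−14)÷1=18=r.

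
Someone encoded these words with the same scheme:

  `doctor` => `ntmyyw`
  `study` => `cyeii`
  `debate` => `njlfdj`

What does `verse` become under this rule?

Shifts by position in doctor: pos 0: d→n (+10), pos 1: o→t (+5), pos 2: c→m (+10), pos 3: t→y (+5) — repeating every 2. It's a Vigenère-style cipher with numeric key [10,5]: position i shifts by key[i mod 2].
For verse: v+10=f, e+5=j, r+10=b, s+5=x, e+10=o.

fjbxo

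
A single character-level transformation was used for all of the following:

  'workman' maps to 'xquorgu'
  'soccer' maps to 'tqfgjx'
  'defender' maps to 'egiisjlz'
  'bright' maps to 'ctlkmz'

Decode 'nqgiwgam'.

moderate

In workman: w→x is +1, o→q is +2, r→u is +3, k→o is +4 — the shift increases by 1 each position. Letter i (0-indexed) is shifted by i+1, so successive shifts are 1, 2, 3, ….
Undoing it on nqgiwgam: n−1=m, q−2=o, g−3=d, i−4=e, w−5=r, g−6=a, a−7=t, m−8=e.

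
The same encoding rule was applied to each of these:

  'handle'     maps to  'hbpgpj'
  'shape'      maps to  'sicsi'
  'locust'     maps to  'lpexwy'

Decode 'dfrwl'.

In handle: h→h is +0, a→b is +1, n→p is +2, d→g is +3 — the shift increases by 1 each position. Letter i (0-indexed) is shifted by i+0, so successive shifts are 0, 1, 2, ….
Undoing it on dfrwl: d−0=d, f−1=e, r−2=p, w−3=t, l−4=h.

depth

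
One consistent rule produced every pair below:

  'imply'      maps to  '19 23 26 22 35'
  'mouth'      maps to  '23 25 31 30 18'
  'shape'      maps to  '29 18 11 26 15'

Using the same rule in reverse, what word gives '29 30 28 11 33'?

straw

i is letter #9 and maps to 19: an offset of 10. The number is (letter's place in the alphabet, a=1) + 10.
Undoing it on 29 30 28 11 33: 29→(29−10)÷1=19=s, 30→(30−10)÷1=20=t, 28→(28−10)÷1=18=r, 11→(11−10)÷1=1=a, 33→(33−10)÷1=23=w.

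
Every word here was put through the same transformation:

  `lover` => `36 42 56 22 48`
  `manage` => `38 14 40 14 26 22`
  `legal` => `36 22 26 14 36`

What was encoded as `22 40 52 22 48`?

l(#12)→36 and o(#15)→42: differences scale by 2, so n = 2·pos + 12. The formula is n = 2×(alphabet index, a=1) + 12.
Decoding 22 40 52 22 48: 22→(22−12)÷2=5=e, 40→(40−12)÷2=14=n, 52→(52−12)÷2=20=t, 22→(22−12)÷2=5=e, 48→(48−12)÷2=18=r.

enter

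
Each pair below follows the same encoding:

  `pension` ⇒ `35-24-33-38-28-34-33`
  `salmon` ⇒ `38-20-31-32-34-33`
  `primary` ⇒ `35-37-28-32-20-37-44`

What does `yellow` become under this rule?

p is letter #16 and maps to 35: an offset of 19. Letters become their 1-based position plus 19 (so a→20, b→21, …).
For yellow: y=25→44, e=5→24, l=12→31, l=12→31, o=15→34, w=23→42.

44-24-31-31-34-42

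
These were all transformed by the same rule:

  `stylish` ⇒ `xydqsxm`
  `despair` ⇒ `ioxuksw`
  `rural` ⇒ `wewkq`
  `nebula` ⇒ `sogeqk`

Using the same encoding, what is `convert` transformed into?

The shift depends on letter class: consonant s→x is +5, but vowel i→s is +10. The rule splits by letter class: vowels +10, consonants +5.
On convert: c(cons)+5=h, o(vowel)+10=y, n(cons)+5=s, v(cons)+5=a, e(vowel)+10=o, r(cons)+5=w, t(cons)+5=y.

hysaowy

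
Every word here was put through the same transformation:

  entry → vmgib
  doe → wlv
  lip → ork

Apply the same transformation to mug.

nft

Each pair mirrors across the alphabet (e↔v, n↔m, t↔g): positions sum to 25. This is the alphabet-reversal cipher (Atbash): a becomes z, b becomes y, etc.
For mug: m↔n, u↔f, g↔t.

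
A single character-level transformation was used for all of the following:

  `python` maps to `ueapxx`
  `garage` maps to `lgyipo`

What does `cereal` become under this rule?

hkymjv

In python: p→u is +5, y→e is +6, t→a is +7, h→p is +8 — the shift increases by 1 each position. Letter i (0-indexed) is shifted by i+5, so successive shifts are 5, 6, 7, ….
For cereal: c+5=h, e+6=k, r+7=y, e+8=m, a+9=j, l+10=v.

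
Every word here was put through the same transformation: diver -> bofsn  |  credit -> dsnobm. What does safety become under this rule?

The output letters match the input read backwards, each shifted +10: diver reversed is revid. Two steps: reverse the string, then apply a Caesar shift of +10.
Applying it to safety: reverse → ytefas; then shift: y+10=i, t+10=d, e+10=o, f+10=p, a+10=k, s+10=c.

idopkc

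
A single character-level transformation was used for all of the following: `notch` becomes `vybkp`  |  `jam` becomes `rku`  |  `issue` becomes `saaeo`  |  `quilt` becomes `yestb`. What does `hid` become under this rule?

psl

The shift depends on letter class: consonant n→v is +8, but vowel o→y is +10. Vowels shift forward by 10 and consonants shift forward by 8.
On hid: h(cons)+8=p, i(vowel)+10=s, d(cons)+8=l.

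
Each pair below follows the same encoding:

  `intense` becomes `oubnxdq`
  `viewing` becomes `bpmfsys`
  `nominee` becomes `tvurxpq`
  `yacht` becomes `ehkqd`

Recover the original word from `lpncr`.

In intense: i→o is +6, n→u is +7, t→b is +8, e→n is +9 — the shift increases by 1 each position. Letter i (0-indexed) is shifted by i+6, so successive shifts are 6, 7, 8, ….
Reversing it on lpncr: l−6=f, p−7=i, n−8=f, c−9=t, r−10=h.

fifth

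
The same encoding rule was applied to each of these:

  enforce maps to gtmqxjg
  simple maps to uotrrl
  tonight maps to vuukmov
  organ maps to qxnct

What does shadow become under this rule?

Shifts by position in enforce: pos 0: e→g (+2), pos 1: n→t (+6), pos 2: f→m (+7), pos 3: o→q (+2), pos 4: r→x (+6), pos 5: c→j (+7) — repeating every 3. It's a Vigenère-style cipher with numeric key [2,6,7]: position i shifts by key[i mod 3].
On shadow: s+2=u, h+6=n, a+7=h, d+2=f, o+6=u, w+7=d.

unhfud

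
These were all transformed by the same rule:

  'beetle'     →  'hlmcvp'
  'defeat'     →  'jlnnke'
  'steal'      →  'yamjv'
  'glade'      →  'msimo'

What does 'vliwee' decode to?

peanut

Each letter shifts forward by (position + 6), i.e. 6, 7, 8, … — the shift grows by one for each successive letter.
Reversing it on vliwee: v−6=p, l−7=e, i−8=a, w−9=n, e−10=u, e−11=t.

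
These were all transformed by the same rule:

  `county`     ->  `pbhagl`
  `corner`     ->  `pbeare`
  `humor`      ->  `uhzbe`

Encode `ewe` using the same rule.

Compare letters: c→p is +13, o→b is +13, u→h is +13 — a constant shift. It's a constant shift of +13 (ROT13).
For ewe: e+13=r, w+13=j, e+13=r.

rjr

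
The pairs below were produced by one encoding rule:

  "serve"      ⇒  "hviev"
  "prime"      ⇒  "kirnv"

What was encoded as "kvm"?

pen

Each pair mirrors across the alphabet (s↔h, e↔v, r↔i): positions sum to 25. Each letter is replaced by its mirror in the alphabet: a↔z, b↔y, c↔x, and so on (the Atbash cipher).
Reversing it on kvm: k↔p, v↔e, m↔n.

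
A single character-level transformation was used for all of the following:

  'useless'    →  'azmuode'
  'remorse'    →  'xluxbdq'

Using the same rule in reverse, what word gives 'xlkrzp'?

Each letter shifts forward by (position + 6), i.e. 6, 7, 8, … — the shift grows by one for each successive letter.
Undoing it on xlkrzp: x−6=r, l−7=e, k−8=c, r−9=i, z−10=p, p−11=e.

recipe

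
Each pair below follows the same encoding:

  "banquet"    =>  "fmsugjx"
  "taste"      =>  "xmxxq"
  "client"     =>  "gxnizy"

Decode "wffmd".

stair

The shifts repeat in a cycle of length 3: positions 0,1,… shift by +4, +12, +5, then the pattern repeats.
Undoing it on wffmd: w−4=s, f−12=t, f−5=a, m−4=i, d−12=r.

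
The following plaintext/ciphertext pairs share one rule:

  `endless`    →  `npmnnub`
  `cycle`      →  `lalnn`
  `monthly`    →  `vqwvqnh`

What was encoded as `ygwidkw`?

Shifts by position in endless: pos 0: e→n (+9), pos 1: n→p (+2), pos 2: d→m (+9), pos 3: l→n (+2) — repeating every 2. A repeating key of period 2 is used — shifts +9, +2 over and over.
Decoding ygwidkw: y−9=p, g−2=e, w−9=n, i−2=g, d−9=u, k−2=i, w−9=n.

penguin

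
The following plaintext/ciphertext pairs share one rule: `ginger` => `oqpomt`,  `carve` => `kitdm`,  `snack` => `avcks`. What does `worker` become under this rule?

ewtsmt

Shifts by position in ginger: pos 0: g→o (+8), pos 1: i→q (+8), pos 2: n→p (+2), pos 3: g→o (+8), pos 4: e→m (+8), pos 5: r→t (+2) — repeating every 3. A repeating key of period 3 is used — shifts +8, +8, +2 over and over.
For worker: w+8=e, o+8=w, r+2=t, k+8=s, e+8=m, r+2=t.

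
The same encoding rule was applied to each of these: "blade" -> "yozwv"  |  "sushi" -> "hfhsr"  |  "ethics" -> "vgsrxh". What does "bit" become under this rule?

yrg

Each letter is replaced by its mirror in the alphabet: a↔z, b↔y, c↔x, and so on (the Atbash cipher).
Applying it to bit: b↔y, i↔r, t↔g.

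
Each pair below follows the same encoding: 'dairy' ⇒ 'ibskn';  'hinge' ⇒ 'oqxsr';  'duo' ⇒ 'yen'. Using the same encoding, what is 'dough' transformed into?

rqeyn

Read the word backwards and shift each letter +10.
For dough: reverse → hguod; then shift: h+10=r, g+10=q, u+10=e, o+10=y, d+10=n.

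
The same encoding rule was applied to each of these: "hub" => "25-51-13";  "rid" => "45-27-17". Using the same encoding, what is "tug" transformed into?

Each letter becomes 2×(its alphabet position, a=1..z=26) + 9.
For tug: t=20→49, u=21→51, g=7→23.

49-51-23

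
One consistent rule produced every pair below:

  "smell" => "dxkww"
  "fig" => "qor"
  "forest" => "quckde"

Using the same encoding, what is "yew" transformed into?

The shift depends on letter class: consonant s→d is +11, but vowel e→k is +6. Vowels shift forward by 6 and consonants shift forward by 11.
On yew: y(cons)+11=j, e(vowel)+6=k, w(cons)+11=h.

jkh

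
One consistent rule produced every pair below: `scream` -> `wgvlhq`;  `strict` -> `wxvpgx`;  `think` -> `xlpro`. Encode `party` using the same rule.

thvxc

The shift depends on letter class: consonant s→w is +4, but vowel e→l is +7. Two shifts are in play — +7 for a/e/i/o/u, +4 for every other letter.
On party: p(cons)+4=t, a(vowel)+7=h, r(cons)+4=v, t(cons)+4=x, y(cons)+4=c.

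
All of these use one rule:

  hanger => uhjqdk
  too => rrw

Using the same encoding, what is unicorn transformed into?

qurflqx

Read the word backwards and shift each letter +3.
On unicorn: reverse → nrocinu; then shift: n+3=q, r+3=u, o+3=r, c+3=f, i+3=l, n+3=q, u+3=x.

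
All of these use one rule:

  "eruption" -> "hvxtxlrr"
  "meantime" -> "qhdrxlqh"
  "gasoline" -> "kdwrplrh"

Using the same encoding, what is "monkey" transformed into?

qrrohc

Two shifts are in play — +3 for a/e/i/o/u, +4 for every other letter.
For monkey: m(cons)+4=q, o(vowel)+3=r, n(cons)+4=r, k(cons)+4=o, e(vowel)+3=h, y(cons)+4=c.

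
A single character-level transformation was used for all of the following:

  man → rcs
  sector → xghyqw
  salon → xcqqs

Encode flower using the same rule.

The shift depends on letter class: consonant m→r is +5, but vowel a→c is +2. Two shifts are in play — +2 for a/e/i/o/u, +5 for every other letter.
On flower: f(cons)+5=k, l(cons)+5=q, o(vowel)+2=q, w(cons)+5=b, e(vowel)+2=g, r(cons)+5=w.

kqqbgw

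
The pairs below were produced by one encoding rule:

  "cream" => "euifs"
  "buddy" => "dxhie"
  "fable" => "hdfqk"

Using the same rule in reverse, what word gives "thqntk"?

In cream: c→e is +2, r→u is +3, e→i is +4, a→f is +5 — the shift increases by 1 each position. Letter i (0-indexed) is shifted by i+2, so successive shifts are 2, 3, 4, ….
Undoing it on thqntk: t−2=r, h−3=e, q−4=m, n−5=i, t−6=n, k−7=d.

remind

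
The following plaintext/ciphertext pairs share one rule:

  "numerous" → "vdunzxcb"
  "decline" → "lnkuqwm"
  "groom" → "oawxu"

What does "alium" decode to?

It's a Vigenère-style cipher with numeric key [8,9]: position i shifts by key[i mod 2].
Reversing it on alium: a−8=s, l−9=c, i−8=a, u−9=l, m−8=e.

scale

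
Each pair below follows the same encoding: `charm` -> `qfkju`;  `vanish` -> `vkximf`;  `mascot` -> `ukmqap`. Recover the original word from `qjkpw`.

This is an affine cipher: with a=0,…,z=25, each position x becomes (3x+10) mod 26.
Undoing it on qjkpw: q(16)→9·(16−10)≡2=c; j(9)→9·(9−10)≡17=r; k(10)→9·(10−10)≡0=a; p(15)→9·(15−10)≡19=t; w(22)→9·(22−10)≡4=e (all mod 26).

crate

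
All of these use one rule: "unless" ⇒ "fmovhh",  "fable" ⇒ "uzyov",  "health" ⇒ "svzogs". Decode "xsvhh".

Each pair mirrors across the alphabet (u↔f, n↔m, l↔o): positions sum to 25. Each letter is replaced by its mirror in the alphabet: a↔z, b↔y, c↔x, and so on (the Atbash cipher).
Decoding xsvhh: x↔c, s↔h, v↔e, h↔s, h↔s.

chess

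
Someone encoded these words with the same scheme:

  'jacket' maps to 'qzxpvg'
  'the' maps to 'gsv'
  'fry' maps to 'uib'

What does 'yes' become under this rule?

Each pair mirrors across the alphabet (j↔q, a↔z, c↔x): positions sum to 25. Letters are reflected about the middle of the alphabet (position → 25−position): Atbash.
Applying it to yes: y↔b, e↔v, s↔h.

bvh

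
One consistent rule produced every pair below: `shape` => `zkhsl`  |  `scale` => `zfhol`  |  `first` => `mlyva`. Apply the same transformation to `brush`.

The shifts repeat in a cycle of length 2: positions 0,1,… shift by +7, +3, then the pattern repeats.
For brush: b+7=i, r+3=u, u+7=b, s+3=v, h+7=o.

iubvo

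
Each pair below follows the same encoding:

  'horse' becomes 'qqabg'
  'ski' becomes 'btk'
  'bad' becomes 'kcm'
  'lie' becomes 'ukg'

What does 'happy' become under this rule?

qcyyh

The shift depends on letter class: consonant h→q is +9, but vowel o→q is +2. Vowels shift forward by 2 and consonants shift forward by 9.
Applying it to happy: h(cons)+9=q, a(vowel)+2=c, p(cons)+9=y, p(cons)+9=y, y(cons)+9=h.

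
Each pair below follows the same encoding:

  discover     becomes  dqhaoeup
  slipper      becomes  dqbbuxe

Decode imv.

jaw

The output letters match the input read backwards, each shifted +12: discover reversed is revocsid. Read the word backwards and shift each letter +12.
Reversing it on imv: shift back: i−12=w, m−12=a, v−12=j → waj; then reverse → jaw.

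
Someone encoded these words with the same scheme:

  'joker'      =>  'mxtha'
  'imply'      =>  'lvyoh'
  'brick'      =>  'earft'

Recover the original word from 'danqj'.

Shifts by position in joker: pos 0: j→m (+3), pos 1: o→x (+9), pos 2: k→t (+9), pos 3: e→h (+3), pos 4: r→a (+9) — repeating every 3. A repeating key of period 3 is used — shifts +3, +9, +9 over and over.
Reversing it on danqj: d−3=a, a−9=r, n−9=e, q−3=n, j−9=a.

arena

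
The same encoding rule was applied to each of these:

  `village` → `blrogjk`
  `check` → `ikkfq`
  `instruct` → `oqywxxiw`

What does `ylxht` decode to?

siren

Shifts by position in village: pos 0: v→b (+6), pos 1: i→l (+3), pos 2: l→r (+6), pos 3: l→o (+3) — repeating every 2. The shifts repeat in a cycle of length 2: positions 0,1,… shift by +6, +3, then the pattern repeats.
Reversing it on ylxht: y−6=s, l−3=i, x−6=r, h−3=e, t−6=n.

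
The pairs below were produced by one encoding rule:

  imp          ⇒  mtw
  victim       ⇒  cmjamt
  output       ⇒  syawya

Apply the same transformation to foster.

The shift depends on letter class: consonant m→t is +7, but vowel i→m is +4. Two shifts are in play — +4 for a/e/i/o/u, +7 for every other letter.
For foster: f(cons)+7=m, o(vowel)+4=s, s(cons)+7=z, t(cons)+7=a, e(vowel)+4=i, r(cons)+7=y.

mszaiy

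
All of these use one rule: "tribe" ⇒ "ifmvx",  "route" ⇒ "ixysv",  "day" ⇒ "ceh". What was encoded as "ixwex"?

taste

Two steps: reverse the string, then apply a Caesar shift of +4.
Reversing it on ixwex: shift back: i−4=e, x−4=t, w−4=s, e−4=a, x−4=t → etsat; then reverse → taste.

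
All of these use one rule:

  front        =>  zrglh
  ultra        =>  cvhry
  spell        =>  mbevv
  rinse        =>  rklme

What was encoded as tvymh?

blast

f(5)→z(25) and r(17)→r(17) fit y≡21x+24 (mod 26); the inverse of 21 mod 26 is 5. Each letter's alphabet position (a=0..z=25) is mapped through 21·x+24 mod 26 — an affine cipher.
Decoding tvymh: t(19)→5·(19−24)≡1=b; v(21)→5·(21−24)≡11=l; y(24)→5·(24−24)≡0=a; m(12)→5·(12−24)≡18=s; h(7)→5·(7−24)≡19=t (all mod 26).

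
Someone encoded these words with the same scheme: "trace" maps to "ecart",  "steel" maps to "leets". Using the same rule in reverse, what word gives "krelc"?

The output letters match the input read backwards: trace reversed is ecart. It's just the letters in reverse order.
Decoding krelc: then reverse → clerk.

clerk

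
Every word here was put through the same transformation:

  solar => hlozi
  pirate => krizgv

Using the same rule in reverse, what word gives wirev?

Each pair mirrors across the alphabet (s↔h, o↔l, l↔o): positions sum to 25. Each letter is replaced by its mirror in the alphabet: a↔z, b↔y, c↔x, and so on (the Atbash cipher).
Undoing it on wirev: w↔d, i↔r, r↔i, e↔v, v↔e.

drive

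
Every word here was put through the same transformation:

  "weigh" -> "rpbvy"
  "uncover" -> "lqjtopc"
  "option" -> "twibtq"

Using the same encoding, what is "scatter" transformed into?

w(22)→r(17) and e(4)→p(15) fit y≡3x+3 (mod 26); the inverse of 3 mod 26 is 9. Each letter's alphabet position (a=0..z=25) is mapped through 3·x+3 mod 26 — an affine cipher.
For scatter: s(18)→3·18+3≡5=f; c(2)→3·2+3≡9=j; a(0)→3·0+3≡3=d; t(19)→3·19+3≡8=i; t(19)→3·19+3≡8=i; e(4)→3·4+3≡15=p; r(17)→3·17+3≡2=c (all mod 26).

fjdiipc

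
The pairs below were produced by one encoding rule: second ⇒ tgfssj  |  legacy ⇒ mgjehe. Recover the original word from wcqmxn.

vanish

Letter i (0-indexed) is shifted by i+1, so successive shifts are 1, 2, 3, ….
Decoding wcqmxn: w−1=v, c−2=a, q−3=n, m−4=i, x−5=s, n−6=h.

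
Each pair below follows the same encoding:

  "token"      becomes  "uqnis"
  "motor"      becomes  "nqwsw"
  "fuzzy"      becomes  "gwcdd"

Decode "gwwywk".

future

In token: t→u is +1, o→q is +2, k→n is +3, e→i is +4 — the shift increases by 1 each position. Each letter shifts forward by (position + 1), i.e. 1, 2, 3, … — the shift grows by one for each successive letter.
Decoding gwwywk: g−1=f, w−2=u, w−3=t, y−4=u, w−5=r, k−6=e.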